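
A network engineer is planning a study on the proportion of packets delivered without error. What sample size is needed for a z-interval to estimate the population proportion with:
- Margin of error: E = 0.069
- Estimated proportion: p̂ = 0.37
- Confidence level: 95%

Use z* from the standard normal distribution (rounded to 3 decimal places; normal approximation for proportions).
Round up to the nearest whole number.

Using z* for proportion z-interval (normal approximation).

For 95% confidence, z* = 1.96 (from standard normal table)

Sample size formula for proportion z-interval: n = z*²p̂(1-p̂)/E²

n = 1.96² × 0.37 × 0.63 / 0.069²
  = 3.8416 × 0.2331 / 0.004761
  = 188.0859

Round up to the nearest whole number: n = 189

189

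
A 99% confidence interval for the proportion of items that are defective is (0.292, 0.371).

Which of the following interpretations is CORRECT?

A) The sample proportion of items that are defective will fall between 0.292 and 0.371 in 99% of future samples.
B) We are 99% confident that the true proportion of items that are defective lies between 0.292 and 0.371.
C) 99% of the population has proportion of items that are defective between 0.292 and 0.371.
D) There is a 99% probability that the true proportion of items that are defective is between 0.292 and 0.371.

A confidence interval represents our confidence in the procedure, not a probability statement about the parameter.

Key concept: If we repeated this sampling process many times and computed a 99% CI each time, about 99% of those intervals would contain the true population parameter.

For this specific interval (0.292, 0.371):
- Midpoint (point estimate): 0.3315
- Margin of error: 0.0395

The correct interpretation is the one stating confidence that the true parameter lies in the interval — option B.

B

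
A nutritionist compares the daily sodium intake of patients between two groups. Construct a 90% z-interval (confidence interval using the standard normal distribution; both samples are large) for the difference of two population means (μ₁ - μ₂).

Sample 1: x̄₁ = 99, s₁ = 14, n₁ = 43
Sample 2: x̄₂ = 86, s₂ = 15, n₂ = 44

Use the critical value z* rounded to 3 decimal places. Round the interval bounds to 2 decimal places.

Both samples are large (n₁ = 43 ≥ 30, n₂ = 44 ≥ 30), so a z-interval for the difference of means applies.

Point estimate: x̄₁ - x̄₂ = 99 - 86 = 13

Standard error: SE = √(s₁²/n₁ + s₂²/n₂)
= √(14²/43 + 15²/44)
= √(4.558140 + 5.113636)
= 3.109948

For 90% confidence, z* = 1.645 (from standard normal table)
Margin of error: E = z* × SE = 1.645 × 3.109948 = 5.1159

Z-interval: (x̄₁ - x̄₂) ± E = 13 ± 5.1159 = (7.8841, 18.1159)

Rounded to 2 decimal places:

(7.88, 18.12)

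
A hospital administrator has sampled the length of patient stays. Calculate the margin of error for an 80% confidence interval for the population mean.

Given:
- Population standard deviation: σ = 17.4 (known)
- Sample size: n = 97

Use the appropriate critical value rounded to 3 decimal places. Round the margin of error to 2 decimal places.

The population standard deviation σ is known, so use the z-interval margin of error formula.

For 80% confidence, z* = 1.282 (from standard normal table)

Margin of error formula for z-interval: E = z* × σ/√n

E = 1.282 × 17.4/√97
  = 1.282 × 1.766702
  = 2.2649

Rounded to 2 decimal places:

2.26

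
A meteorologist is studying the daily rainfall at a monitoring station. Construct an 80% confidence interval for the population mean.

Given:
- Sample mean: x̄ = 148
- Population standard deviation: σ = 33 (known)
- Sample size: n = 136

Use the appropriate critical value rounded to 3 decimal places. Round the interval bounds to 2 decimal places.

The population standard deviation σ is known, so use a z-interval (standard normal critical value).

For 80% confidence, z* = 1.282 (from standard normal table)

Standard error: SE = σ/√n = 33/√136 = 2.829727

Margin of error: E = z* × SE = 1.282 × 2.829727 = 3.6277

Z-interval: x̄ ± E = 148 ± 3.6277 = (144.3723, 151.6277)

Rounded to 2 decimal places:

(144.37, 151.63)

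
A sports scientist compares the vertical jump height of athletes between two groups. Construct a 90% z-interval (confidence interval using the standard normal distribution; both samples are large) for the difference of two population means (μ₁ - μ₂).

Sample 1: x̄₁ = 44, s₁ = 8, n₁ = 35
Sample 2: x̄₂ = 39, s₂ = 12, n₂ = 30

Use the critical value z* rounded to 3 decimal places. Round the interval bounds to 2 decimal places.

Both samples are large (n₁ = 35 ≥ 30, n₂ = 30 ≥ 30), so a z-interval for the difference of means applies.

Point estimate: x̄₁ - x̄₂ = 44 - 39 = 5

Standard error: SE = √(s₁²/n₁ + s₂²/n₂)
= √(8²/35 + 12²/30)
= √(1.828571 + 4.800000)
= 2.574601

For 90% confidence, z* = 1.645 (from standard normal table)
Margin of error: E = z* × SE = 1.645 × 2.574601 = 4.2352

Z-interval: (x̄₁ - x̄₂) ± E = 5 ± 4.2352 = (0.7648, 9.2352)

Rounded to 2 decimal places:

(0.76, 9.24)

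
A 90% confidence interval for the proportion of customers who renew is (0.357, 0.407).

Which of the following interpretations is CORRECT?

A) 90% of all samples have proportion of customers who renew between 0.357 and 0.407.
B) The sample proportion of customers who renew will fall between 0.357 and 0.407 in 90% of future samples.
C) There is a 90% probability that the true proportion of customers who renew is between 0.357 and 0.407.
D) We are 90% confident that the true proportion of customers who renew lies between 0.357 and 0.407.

A confidence interval represents our confidence in the procedure, not a probability statement about the parameter.

Key concept: If we repeated this sampling process many times and computed a 90% CI each time, about 90% of those intervals would contain the true population parameter.

For this specific interval (0.357, 0.407):
- Midpoint (point estimate): 0.382
- Margin of error: 0.025

The correct interpretation is the one stating confidence that the true parameter lies in the interval — option D.

D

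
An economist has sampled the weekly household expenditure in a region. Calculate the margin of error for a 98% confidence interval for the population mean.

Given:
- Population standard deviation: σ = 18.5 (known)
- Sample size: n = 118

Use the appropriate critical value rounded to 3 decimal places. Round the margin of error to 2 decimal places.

The population standard deviation σ is known, so use the z-interval margin of error formula.

For 98% confidence, z* = 2.326 (from standard normal table)

Margin of error formula for z-interval: E = z* × σ/√n

E = 2.326 × 18.5/√118
  = 2.326 × 1.703063
  = 3.9613

Rounded to 2 decimal places:

3.96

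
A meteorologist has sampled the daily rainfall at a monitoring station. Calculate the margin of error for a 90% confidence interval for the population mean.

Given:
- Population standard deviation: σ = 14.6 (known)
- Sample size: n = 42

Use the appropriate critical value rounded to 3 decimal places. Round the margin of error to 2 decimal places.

The population standard deviation σ is known, so use the z-interval margin of error formula.

For 90% confidence, z* = 1.645 (from standard normal table)

Margin of error formula for z-interval: E = z* × σ/√n

E = 1.645 × 14.6/√42
  = 1.645 × 2.252829
  = 3.7059

Rounded to 2 decimal places:

3.71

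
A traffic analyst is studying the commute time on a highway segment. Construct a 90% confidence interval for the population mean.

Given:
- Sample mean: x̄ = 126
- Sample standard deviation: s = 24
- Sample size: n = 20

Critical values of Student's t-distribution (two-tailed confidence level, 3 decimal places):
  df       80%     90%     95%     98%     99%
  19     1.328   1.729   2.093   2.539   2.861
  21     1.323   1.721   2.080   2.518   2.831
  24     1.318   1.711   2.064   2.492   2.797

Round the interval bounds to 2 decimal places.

The population standard deviation σ is unknown (only the sample standard deviation s is given), so use a t-interval with df = n - 1 = 20 - 1 = 19.

For 90% confidence with df = 19, t* = 1.729 (from t-table)

Standard error: SE = s/√n = 24/√20 = 5.366563

Margin of error: E = t* × SE = 1.729 × 5.366563 = 9.2788

T-interval: x̄ ± E = 126 ± 9.2788 = (116.7212, 135.2788)

Rounded to 2 decimal places:

(116.72, 135.28)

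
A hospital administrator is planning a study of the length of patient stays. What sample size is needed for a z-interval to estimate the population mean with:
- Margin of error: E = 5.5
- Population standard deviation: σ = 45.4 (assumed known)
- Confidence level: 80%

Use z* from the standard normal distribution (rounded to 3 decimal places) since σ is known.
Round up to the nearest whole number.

Using z* since population σ is known (z-interval formula).

For 80% confidence, z* = 1.282 (from standard normal table)

Sample size formula for z-interval: n = (z*σ/E)²

n = (1.282 × 45.4 / 5.5)²
  = (10.582327)²
  = 111.9857

Round up to the nearest whole number: n = 112

112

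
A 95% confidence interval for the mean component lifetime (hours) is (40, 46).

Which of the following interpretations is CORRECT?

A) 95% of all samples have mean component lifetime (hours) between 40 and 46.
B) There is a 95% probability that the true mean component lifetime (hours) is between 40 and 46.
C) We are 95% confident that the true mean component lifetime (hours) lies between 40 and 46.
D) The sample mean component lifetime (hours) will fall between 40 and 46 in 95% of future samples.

A confidence interval represents our confidence in the procedure, not a probability statement about the parameter.

Key concept: If we repeated this sampling process many times and computed a 95% CI each time, about 95% of those intervals would contain the true population parameter.

For this specific interval (40, 46):
- Midpoint (point estimate): 43
- Margin of error: 3

The correct interpretation is the one stating confidence that the true parameter lies in the interval — option C.

C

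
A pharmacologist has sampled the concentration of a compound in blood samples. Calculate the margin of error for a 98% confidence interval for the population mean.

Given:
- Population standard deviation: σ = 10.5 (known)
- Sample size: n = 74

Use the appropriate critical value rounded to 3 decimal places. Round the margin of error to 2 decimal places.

The population standard deviation σ is known, so use the z-interval margin of error formula.

For 98% confidence, z* = 2.326 (from standard normal table)

Margin of error formula for z-interval: E = z* × σ/√n

E = 2.326 × 10.5/√74
  = 2.326 × 1.220600
  = 2.8391

Rounded to 2 decimal places:

2.84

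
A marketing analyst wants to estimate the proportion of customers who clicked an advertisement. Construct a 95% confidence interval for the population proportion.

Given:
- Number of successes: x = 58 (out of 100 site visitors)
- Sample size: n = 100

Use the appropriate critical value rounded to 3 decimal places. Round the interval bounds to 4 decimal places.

Sample proportion: p̂ = 58/100 = 0.580000

Check conditions for normal approximation:
  np̂ = 58 ≥ 10 ✓
  n(1-p̂) = 42 ≥ 10 ✓

The sample is large enough, so use a z-interval (normal approximation) for the proportion.

For 95% confidence, z* = 1.96 (from standard normal table)

Standard error: SE = √(p̂(1-p̂)/n) = √(0.580000×0.420000/100) = 0.04935585

Margin of error: E = z* × SE = 1.96 × 0.04935585 = 0.096737

Z-interval: p̂ ± E = 0.580000 ± 0.096737 = (0.483263, 0.676737)

Rounded to 4 decimal places:

(0.4833, 0.6767)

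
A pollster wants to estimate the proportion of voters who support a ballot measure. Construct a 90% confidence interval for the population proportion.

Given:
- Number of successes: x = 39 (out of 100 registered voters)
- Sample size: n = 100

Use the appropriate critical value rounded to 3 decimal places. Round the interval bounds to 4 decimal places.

Sample proportion: p̂ = 39/100 = 0.390000

Check conditions for normal approximation:
  np̂ = 39 ≥ 10 ✓
  n(1-p̂) = 61 ≥ 10 ✓

The sample is large enough, so use a z-interval (normal approximation) for the proportion.

For 90% confidence, z* = 1.645 (from standard normal table)

Standard error: SE = √(p̂(1-p̂)/n) = √(0.390000×0.610000/100) = 0.04877499

Margin of error: E = z* × SE = 1.645 × 0.04877499 = 0.080235

Z-interval: p̂ ± E = 0.390000 ± 0.080235 = (0.309765, 0.470235)

Rounded to 4 decimal places:

(0.3098, 0.4702)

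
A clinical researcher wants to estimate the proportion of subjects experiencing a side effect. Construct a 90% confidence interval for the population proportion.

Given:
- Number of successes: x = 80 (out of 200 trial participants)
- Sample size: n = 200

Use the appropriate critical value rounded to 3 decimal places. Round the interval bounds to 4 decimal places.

Sample proportion: p̂ = 80/200 = 0.400000

Check conditions for normal approximation:
  np̂ = 80 ≥ 10 ✓
  n(1-p̂) = 120 ≥ 10 ✓

The sample is large enough, so use a z-interval (normal approximation) for the proportion.

For 90% confidence, z* = 1.645 (from standard normal table)

Standard error: SE = √(p̂(1-p̂)/n) = √(0.400000×0.600000/200) = 0.03464102

Margin of error: E = z* × SE = 1.645 × 0.03464102 = 0.056984

Z-interval: p̂ ± E = 0.400000 ± 0.056984 = (0.343016, 0.456984)

Rounded to 4 decimal places:

(0.3430, 0.4570)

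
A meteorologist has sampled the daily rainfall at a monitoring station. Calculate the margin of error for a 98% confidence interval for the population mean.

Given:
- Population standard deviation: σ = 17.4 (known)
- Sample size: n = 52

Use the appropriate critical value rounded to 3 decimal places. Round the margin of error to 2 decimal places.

The population standard deviation σ is known, so use the z-interval margin of error formula.

For 98% confidence, z* = 2.326 (from standard normal table)

Margin of error formula for z-interval: E = z* × σ/√n

E = 2.326 × 17.4/√52
  = 2.326 × 2.412946
  = 5.6125

Rounded to 2 decimal places:

5.61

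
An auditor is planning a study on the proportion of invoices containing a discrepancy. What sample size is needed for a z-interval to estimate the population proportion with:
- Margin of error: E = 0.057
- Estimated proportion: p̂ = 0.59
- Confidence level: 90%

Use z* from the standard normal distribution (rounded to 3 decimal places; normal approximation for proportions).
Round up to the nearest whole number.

Using z* for proportion z-interval (normal approximation).

For 90% confidence, z* = 1.645 (from standard normal table)

Sample size formula for proportion z-interval: n = z*²p̂(1-p̂)/E²

n = 1.645² × 0.59 × 0.41 / 0.057²
  = 2.706025 × 0.2419 / 0.003249
  = 201.4735

Round up to the nearest whole number: n = 202

202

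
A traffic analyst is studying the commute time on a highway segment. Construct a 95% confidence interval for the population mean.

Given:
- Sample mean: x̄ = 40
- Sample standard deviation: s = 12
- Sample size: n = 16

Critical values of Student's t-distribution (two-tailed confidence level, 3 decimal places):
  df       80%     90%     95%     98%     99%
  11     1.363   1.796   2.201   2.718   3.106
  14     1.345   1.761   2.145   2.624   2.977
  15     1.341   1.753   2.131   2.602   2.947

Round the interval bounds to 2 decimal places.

The population standard deviation σ is unknown (only the sample standard deviation s is given), so use a t-interval with df = n - 1 = 16 - 1 = 15.

For 95% confidence with df = 15, t* = 2.131 (from t-table)

Standard error: SE = s/√n = 12/√16 = 3.000000

Margin of error: E = t* × SE = 2.131 × 3.000000 = 6.3930

T-interval: x̄ ± E = 40 ± 6.3930 = (33.6070, 46.3930)

Rounded to 2 decimal places:

(33.61, 46.39)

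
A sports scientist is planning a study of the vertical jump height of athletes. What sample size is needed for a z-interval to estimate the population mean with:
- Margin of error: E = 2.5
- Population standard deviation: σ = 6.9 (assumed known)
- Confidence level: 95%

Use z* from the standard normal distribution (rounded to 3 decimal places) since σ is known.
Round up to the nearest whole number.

Using z* since population σ is known (z-interval formula).

For 95% confidence, z* = 1.96 (from standard normal table)

Sample size formula for z-interval: n = (z*σ/E)²

n = (1.96 × 6.9 / 2.5)²
  = (5.409600)²
  = 29.2638

Round up to the nearest whole number: n = 30

30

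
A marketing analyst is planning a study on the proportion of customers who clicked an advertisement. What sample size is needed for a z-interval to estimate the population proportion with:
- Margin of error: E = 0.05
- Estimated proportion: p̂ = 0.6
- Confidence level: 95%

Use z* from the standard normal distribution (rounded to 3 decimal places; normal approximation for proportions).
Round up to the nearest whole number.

Using z* for proportion z-interval (normal approximation).

For 95% confidence, z* = 1.96 (from standard normal table)

Sample size formula for proportion z-interval: n = z*²p̂(1-p̂)/E²

n = 1.96² × 0.6 × 0.4 / 0.05²
  = 3.8416 × 0.24 / 0.0025
  = 368.7936

Round up to the nearest whole number: n = 369

369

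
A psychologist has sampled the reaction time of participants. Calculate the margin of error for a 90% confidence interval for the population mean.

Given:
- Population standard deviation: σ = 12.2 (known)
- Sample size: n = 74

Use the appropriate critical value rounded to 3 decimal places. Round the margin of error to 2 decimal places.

The population standard deviation σ is known, so use the z-interval margin of error formula.

For 90% confidence, z* = 1.645 (from standard normal table)

Margin of error formula for z-interval: E = z* × σ/√n

E = 1.645 × 12.2/√74
  = 1.645 × 1.418221
  = 2.3330

Rounded to 2 decimal places:

2.33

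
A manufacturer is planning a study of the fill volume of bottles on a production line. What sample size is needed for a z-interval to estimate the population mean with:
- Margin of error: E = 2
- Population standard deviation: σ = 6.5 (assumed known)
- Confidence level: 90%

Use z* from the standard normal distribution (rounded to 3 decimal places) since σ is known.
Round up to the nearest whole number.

Using z* since population σ is known (z-interval formula).

For 90% confidence, z* = 1.645 (from standard normal table)

Sample size formula for z-interval: n = (z*σ/E)²

n = (1.645 × 6.5 / 2)²
  = (5.346250)²
  = 28.5824

Round up to the nearest whole number: n = 29

29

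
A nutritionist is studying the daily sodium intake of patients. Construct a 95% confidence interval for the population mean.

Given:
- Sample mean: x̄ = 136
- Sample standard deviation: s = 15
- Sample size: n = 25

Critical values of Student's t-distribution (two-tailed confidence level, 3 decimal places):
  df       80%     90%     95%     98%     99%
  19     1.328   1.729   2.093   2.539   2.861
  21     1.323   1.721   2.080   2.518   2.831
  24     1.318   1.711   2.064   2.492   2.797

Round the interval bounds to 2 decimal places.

The population standard deviation σ is unknown (only the sample standard deviation s is given), so use a t-interval with df = n - 1 = 25 - 1 = 24.

For 95% confidence with df = 24, t* = 2.064 (from t-table)

Standard error: SE = s/√n = 15/√25 = 3.000000

Margin of error: E = t* × SE = 2.064 × 3.000000 = 6.1920

T-interval: x̄ ± E = 136 ± 6.1920 = (129.8080, 142.1920)

Rounded to 2 decimal places:

(129.81, 142.19)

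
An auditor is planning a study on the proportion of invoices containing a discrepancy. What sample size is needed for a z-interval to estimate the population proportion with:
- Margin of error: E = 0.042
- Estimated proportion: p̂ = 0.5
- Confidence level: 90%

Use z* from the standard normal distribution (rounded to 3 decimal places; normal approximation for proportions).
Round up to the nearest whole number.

Using z* for proportion z-interval (normal approximation).

For 90% confidence, z* = 1.645 (from standard normal table)

Sample size formula for proportion z-interval: n = z*²p̂(1-p̂)/E²

n = 1.645² × 0.5 × 0.5 / 0.042²
  = 2.706025 × 0.25 / 0.001764
  = 383.5069

Round up to the nearest whole number: n = 384

384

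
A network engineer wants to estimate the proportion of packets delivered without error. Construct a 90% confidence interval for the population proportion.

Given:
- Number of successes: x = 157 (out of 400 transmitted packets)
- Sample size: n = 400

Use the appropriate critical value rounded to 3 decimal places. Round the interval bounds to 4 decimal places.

Sample proportion: p̂ = 157/400 = 0.392500

Check conditions for normal approximation:
  np̂ = 157 ≥ 10 ✓
  n(1-p̂) = 243 ≥ 10 ✓

The sample is large enough, so use a z-interval (normal approximation) for the proportion.

For 90% confidence, z* = 1.645 (from standard normal table)

Standard error: SE = √(p̂(1-p̂)/n) = √(0.392500×0.607500/400) = 0.02441535

Margin of error: E = z* × SE = 1.645 × 0.02441535 = 0.040163

Z-interval: p̂ ± E = 0.392500 ± 0.040163 = (0.352337, 0.432663)

Rounded to 4 decimal places:

(0.3523, 0.4327)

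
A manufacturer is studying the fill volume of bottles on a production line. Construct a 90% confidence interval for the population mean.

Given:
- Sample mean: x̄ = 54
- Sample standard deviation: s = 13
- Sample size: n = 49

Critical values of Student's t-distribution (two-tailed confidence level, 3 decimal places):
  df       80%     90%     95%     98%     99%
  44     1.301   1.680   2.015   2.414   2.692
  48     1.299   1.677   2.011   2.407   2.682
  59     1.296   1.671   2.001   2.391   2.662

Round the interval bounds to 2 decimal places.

The population standard deviation σ is unknown (only the sample standard deviation s is given), so use a t-interval with df = n - 1 = 49 - 1 = 48.

For 90% confidence with df = 48, t* = 1.677 (from t-table)

Standard error: SE = s/√n = 13/√49 = 1.857143

Margin of error: E = t* × SE = 1.677 × 1.857143 = 3.1144

T-interval: x̄ ± E = 54 ± 3.1144 = (50.8856, 57.1144)

Rounded to 2 decimal places:

(50.89, 57.11)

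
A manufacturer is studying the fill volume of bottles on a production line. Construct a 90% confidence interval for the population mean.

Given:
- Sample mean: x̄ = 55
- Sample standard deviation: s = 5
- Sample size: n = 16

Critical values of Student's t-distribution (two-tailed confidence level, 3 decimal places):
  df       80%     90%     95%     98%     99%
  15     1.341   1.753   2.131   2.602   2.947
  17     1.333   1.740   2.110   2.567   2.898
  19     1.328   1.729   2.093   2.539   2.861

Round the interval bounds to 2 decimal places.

The population standard deviation σ is unknown (only the sample standard deviation s is given), so use a t-interval with df = n - 1 = 16 - 1 = 15.

For 90% confidence with df = 15, t* = 1.753 (from t-table)

Standard error: SE = s/√n = 5/√16 = 1.250000

Margin of error: E = t* × SE = 1.753 × 1.250000 = 2.1912

T-interval: x̄ ± E = 55 ± 2.1912 = (52.8088, 57.1912)

Rounded to 2 decimal places:

(52.81, 57.19)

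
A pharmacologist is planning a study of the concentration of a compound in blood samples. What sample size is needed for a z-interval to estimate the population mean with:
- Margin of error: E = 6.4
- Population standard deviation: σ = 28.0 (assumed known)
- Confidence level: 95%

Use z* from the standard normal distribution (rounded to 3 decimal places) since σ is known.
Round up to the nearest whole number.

Using z* since population σ is known (z-interval formula).

For 95% confidence, z* = 1.96 (from standard normal table)

Sample size formula for z-interval: n = (z*σ/E)²

n = (1.96 × 28.0 / 6.4)²
  = (8.575000)²
  = 73.5306

Round up to the nearest whole number: n = 74

74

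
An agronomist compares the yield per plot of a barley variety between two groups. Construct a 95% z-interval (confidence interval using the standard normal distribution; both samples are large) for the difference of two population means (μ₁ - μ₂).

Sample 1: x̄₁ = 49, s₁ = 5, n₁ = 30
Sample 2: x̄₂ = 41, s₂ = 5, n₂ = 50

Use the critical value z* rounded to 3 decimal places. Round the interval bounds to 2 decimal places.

Both samples are large (n₁ = 30 ≥ 30, n₂ = 50 ≥ 30), so a z-interval for the difference of means applies.

Point estimate: x̄₁ - x̄₂ = 49 - 41 = 8

Standard error: SE = √(s₁²/n₁ + s₂²/n₂)
= √(5²/30 + 5²/50)
= √(0.833333 + 0.500000)
= 1.154701

For 95% confidence, z* = 1.96 (from standard normal table)
Margin of error: E = z* × SE = 1.96 × 1.154701 = 2.2632

Z-interval: (x̄₁ - x̄₂) ± E = 8 ± 2.2632 = (5.7368, 10.2632)

Rounded to 2 decimal places:

(5.74, 10.26)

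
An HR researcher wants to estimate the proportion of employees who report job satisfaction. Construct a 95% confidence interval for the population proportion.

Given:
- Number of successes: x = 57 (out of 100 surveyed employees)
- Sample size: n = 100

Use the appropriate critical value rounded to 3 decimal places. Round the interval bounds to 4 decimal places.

Sample proportion: p̂ = 57/100 = 0.570000

Check conditions for normal approximation:
  np̂ = 57 ≥ 10 ✓
  n(1-p̂) = 43 ≥ 10 ✓

The sample is large enough, so use a z-interval (normal approximation) for the proportion.

For 95% confidence, z* = 1.96 (from standard normal table)

Standard error: SE = √(p̂(1-p̂)/n) = √(0.570000×0.430000/100) = 0.04950758

Margin of error: E = z* × SE = 1.96 × 0.04950758 = 0.097035

Z-interval: p̂ ± E = 0.570000 ± 0.097035 = (0.472965, 0.667035)

Rounded to 4 decimal places:

(0.4730, 0.6670)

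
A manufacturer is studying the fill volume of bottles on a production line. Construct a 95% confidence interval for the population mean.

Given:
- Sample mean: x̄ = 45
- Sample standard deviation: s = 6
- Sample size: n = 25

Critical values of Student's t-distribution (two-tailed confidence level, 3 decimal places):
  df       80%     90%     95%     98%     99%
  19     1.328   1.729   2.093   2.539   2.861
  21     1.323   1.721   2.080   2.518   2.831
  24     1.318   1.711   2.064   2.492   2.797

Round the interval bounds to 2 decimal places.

The population standard deviation σ is unknown (only the sample standard deviation s is given), so use a t-interval with df = n - 1 = 25 - 1 = 24.

For 95% confidence with df = 24, t* = 2.064 (from t-table)

Standard error: SE = s/√n = 6/√25 = 1.200000

Margin of error: E = t* × SE = 2.064 × 1.200000 = 2.4768

T-interval: x̄ ± E = 45 ± 2.4768 = (42.5232, 47.4768)

Rounded to 2 decimal places:

(42.52, 47.48)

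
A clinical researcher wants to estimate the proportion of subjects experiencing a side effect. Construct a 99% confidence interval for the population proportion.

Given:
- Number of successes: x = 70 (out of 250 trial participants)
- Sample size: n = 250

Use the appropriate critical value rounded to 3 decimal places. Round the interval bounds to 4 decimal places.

Sample proportion: p̂ = 70/250 = 0.280000

Check conditions for normal approximation:
  np̂ = 70 ≥ 10 ✓
  n(1-p̂) = 180 ≥ 10 ✓

The sample is large enough, so use a z-interval (normal approximation) for the proportion.

For 99% confidence, z* = 2.576 (from standard normal table)

Standard error: SE = √(p̂(1-p̂)/n) = √(0.280000×0.720000/250) = 0.02839718

Margin of error: E = z* × SE = 2.576 × 0.02839718 = 0.073151

Z-interval: p̂ ± E = 0.280000 ± 0.073151 = (0.206849, 0.353151)

Rounded to 4 decimal places:

(0.2068, 0.3532)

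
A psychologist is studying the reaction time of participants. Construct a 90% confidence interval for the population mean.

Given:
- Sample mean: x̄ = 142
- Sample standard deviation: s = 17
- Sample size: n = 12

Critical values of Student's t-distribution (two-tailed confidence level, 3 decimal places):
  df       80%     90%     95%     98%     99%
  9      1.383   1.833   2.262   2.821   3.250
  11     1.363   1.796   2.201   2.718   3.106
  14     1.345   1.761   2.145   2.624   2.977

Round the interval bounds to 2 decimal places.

The population standard deviation σ is unknown (only the sample standard deviation s is given), so use a t-interval with df = n - 1 = 12 - 1 = 11.

For 90% confidence with df = 11, t* = 1.796 (from t-table)

Standard error: SE = s/√n = 17/√12 = 4.907477

Margin of error: E = t* × SE = 1.796 × 4.907477 = 8.8138

T-interval: x̄ ± E = 142 ± 8.8138 = (133.1862, 150.8138)

Rounded to 2 decimal places:

(133.19, 150.81)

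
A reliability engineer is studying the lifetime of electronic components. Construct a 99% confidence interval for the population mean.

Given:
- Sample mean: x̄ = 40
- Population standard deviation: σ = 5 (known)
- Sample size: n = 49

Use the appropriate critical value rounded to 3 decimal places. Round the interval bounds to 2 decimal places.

The population standard deviation σ is known, so use a z-interval (standard normal critical value).

For 99% confidence, z* = 2.576 (from standard normal table)

Standard error: SE = σ/√n = 5/√49 = 0.714286

Margin of error: E = z* × SE = 2.576 × 0.714286 = 1.8400

Z-interval: x̄ ± E = 40 ± 1.8400 = (38.1600, 41.8400)

Rounded to 2 decimal places:

(38.16, 41.84)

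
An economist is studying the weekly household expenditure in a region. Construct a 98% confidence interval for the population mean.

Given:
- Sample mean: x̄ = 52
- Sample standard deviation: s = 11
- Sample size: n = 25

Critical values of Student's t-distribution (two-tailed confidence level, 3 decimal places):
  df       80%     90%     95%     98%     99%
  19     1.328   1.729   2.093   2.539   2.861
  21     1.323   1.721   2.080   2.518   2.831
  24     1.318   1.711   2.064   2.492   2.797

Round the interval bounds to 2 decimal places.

The population standard deviation σ is unknown (only the sample standard deviation s is given), so use a t-interval with df = n - 1 = 25 - 1 = 24.

For 98% confidence with df = 24, t* = 2.492 (from t-table)

Standard error: SE = s/√n = 11/√25 = 2.200000

Margin of error: E = t* × SE = 2.492 × 2.200000 = 5.4824

T-interval: x̄ ± E = 52 ± 5.4824 = (46.5176, 57.4824)

Rounded to 2 decimal places:

(46.52, 57.48)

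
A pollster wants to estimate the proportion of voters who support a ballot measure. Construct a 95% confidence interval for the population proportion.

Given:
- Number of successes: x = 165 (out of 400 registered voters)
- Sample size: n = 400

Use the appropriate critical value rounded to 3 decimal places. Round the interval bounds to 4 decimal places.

Sample proportion: p̂ = 165/400 = 0.412500

Check conditions for normal approximation:
  np̂ = 165 ≥ 10 ✓
  n(1-p̂) = 235 ≥ 10 ✓

The sample is large enough, so use a z-interval (normal approximation) for the proportion.

For 95% confidence, z* = 1.96 (from standard normal table)

Standard error: SE = √(p̂(1-p̂)/n) = √(0.412500×0.587500/400) = 0.02461421

Margin of error: E = z* × SE = 1.96 × 0.02461421 = 0.048244

Z-interval: p̂ ± E = 0.412500 ± 0.048244 = (0.364256, 0.460744)

Rounded to 4 decimal places:

(0.3643, 0.4607)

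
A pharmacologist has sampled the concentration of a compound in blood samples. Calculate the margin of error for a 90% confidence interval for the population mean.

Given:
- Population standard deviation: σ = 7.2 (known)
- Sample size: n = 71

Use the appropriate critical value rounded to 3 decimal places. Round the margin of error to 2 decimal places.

The population standard deviation σ is known, so use the z-interval margin of error formula.

For 90% confidence, z* = 1.645 (from standard normal table)

Margin of error formula for z-interval: E = z* × σ/√n

E = 1.645 × 7.2/√71
  = 1.645 × 0.854483
  = 1.4056

Rounded to 2 decimal places:

1.41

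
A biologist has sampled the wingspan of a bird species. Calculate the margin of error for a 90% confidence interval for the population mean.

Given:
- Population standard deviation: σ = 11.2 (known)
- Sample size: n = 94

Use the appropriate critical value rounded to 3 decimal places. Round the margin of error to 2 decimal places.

The population standard deviation σ is known, so use the z-interval margin of error formula.

For 90% confidence, z* = 1.645 (from standard normal table)

Margin of error formula for z-interval: E = z* × σ/√n

E = 1.645 × 11.2/√94
  = 1.645 × 1.155192
  = 1.9003

Rounded to 2 decimal places:

1.90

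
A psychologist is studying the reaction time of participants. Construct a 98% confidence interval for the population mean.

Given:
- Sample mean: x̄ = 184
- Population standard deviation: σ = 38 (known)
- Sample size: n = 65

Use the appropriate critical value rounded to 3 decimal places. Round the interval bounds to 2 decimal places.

The population standard deviation σ is known, so use a z-interval (standard normal critical value).

For 98% confidence, z* = 2.326 (from standard normal table)

Standard error: SE = σ/√n = 38/√65 = 4.713320

Margin of error: E = z* × SE = 2.326 × 4.713320 = 10.9632

Z-interval: x̄ ± E = 184 ± 10.9632 = (173.0368, 194.9632)

Rounded to 2 decimal places:

(173.04, 194.96)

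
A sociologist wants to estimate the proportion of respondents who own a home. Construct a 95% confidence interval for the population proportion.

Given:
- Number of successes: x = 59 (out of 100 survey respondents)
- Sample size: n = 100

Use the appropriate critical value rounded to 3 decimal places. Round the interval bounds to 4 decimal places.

Sample proportion: p̂ = 59/100 = 0.590000

Check conditions for normal approximation:
  np̂ = 59 ≥ 10 ✓
  n(1-p̂) = 41 ≥ 10 ✓

The sample is large enough, so use a z-interval (normal approximation) for the proportion.

For 95% confidence, z* = 1.96 (from standard normal table)

Standard error: SE = √(p̂(1-p̂)/n) = √(0.590000×0.410000/100) = 0.04918333

Margin of error: E = z* × SE = 1.96 × 0.04918333 = 0.096399

Z-interval: p̂ ± E = 0.590000 ± 0.096399 = (0.493601, 0.686399)

Rounded to 4 decimal places:

(0.4936, 0.6864)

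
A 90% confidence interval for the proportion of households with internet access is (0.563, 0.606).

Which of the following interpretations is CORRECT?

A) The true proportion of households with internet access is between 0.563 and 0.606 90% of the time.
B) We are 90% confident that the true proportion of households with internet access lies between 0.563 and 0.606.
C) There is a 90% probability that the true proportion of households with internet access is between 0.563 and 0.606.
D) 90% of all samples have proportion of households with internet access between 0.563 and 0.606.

A confidence interval represents our confidence in the procedure, not a probability statement about the parameter.

Key concept: If we repeated this sampling process many times and computed a 90% CI each time, about 90% of those intervals would contain the true population parameter.

For this specific interval (0.563, 0.606):
- Midpoint (point estimate): 0.5845
- Margin of error: 0.0215

The correct interpretation is the one stating confidence that the true parameter lies in the interval — option B.

B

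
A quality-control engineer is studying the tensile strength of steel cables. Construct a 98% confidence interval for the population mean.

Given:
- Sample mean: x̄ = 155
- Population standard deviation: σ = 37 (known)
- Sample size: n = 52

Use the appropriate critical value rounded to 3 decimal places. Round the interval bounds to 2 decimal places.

The population standard deviation σ is known, so use a z-interval (standard normal critical value).

For 98% confidence, z* = 2.326 (from standard normal table)

Standard error: SE = σ/√n = 37/√52 = 5.130977

Margin of error: E = z* × SE = 2.326 × 5.130977 = 11.9347

Z-interval: x̄ ± E = 155 ± 11.9347 = (143.0653, 166.9347)

Rounded to 2 decimal places:

(143.07, 166.93)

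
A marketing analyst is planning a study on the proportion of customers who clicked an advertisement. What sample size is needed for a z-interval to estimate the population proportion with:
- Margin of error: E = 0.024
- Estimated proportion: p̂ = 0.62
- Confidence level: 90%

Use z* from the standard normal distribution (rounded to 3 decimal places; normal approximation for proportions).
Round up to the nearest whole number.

Using z* for proportion z-interval (normal approximation).

For 90% confidence, z* = 1.645 (from standard normal table)

Sample size formula for proportion z-interval: n = z*²p̂(1-p̂)/E²

n = 1.645² × 0.62 × 0.38 / 0.024²
  = 2.706025 × 0.2356 / 0.000576
  = 1106.8394

Round up to the nearest whole number: n = 1107

1107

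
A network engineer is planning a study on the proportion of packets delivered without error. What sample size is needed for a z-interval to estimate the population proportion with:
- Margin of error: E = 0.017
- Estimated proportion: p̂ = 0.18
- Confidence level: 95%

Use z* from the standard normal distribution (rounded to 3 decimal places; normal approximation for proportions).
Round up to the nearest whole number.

Using z* for proportion z-interval (normal approximation).

For 95% confidence, z* = 1.96 (from standard normal table)

Sample size formula for proportion z-interval: n = z*²p̂(1-p̂)/E²

n = 1.96² × 0.18 × 0.82 / 0.017²
  = 3.8416 × 0.1476 / 0.000289
  = 1962.0075

Round up to the nearest whole number: n = 1963

1963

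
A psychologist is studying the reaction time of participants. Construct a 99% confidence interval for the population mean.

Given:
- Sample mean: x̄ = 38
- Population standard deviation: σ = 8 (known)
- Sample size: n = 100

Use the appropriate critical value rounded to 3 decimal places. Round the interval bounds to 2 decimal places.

The population standard deviation σ is known, so use a z-interval (standard normal critical value).

For 99% confidence, z* = 2.576 (from standard normal table)

Standard error: SE = σ/√n = 8/√100 = 0.800000

Margin of error: E = z* × SE = 2.576 × 0.800000 = 2.0608

Z-interval: x̄ ± E = 38 ± 2.0608 = (35.9392, 40.0608)

Rounded to 2 decimal places:

(35.94, 40.06)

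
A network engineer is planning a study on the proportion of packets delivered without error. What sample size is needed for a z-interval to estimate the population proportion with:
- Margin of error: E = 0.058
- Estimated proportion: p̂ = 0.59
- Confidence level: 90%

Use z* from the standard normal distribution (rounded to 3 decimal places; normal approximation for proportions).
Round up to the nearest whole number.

Using z* for proportion z-interval (normal approximation).

For 90% confidence, z* = 1.645 (from standard normal table)

Sample size formula for proportion z-interval: n = z*²p̂(1-p̂)/E²

n = 1.645² × 0.59 × 0.41 / 0.058²
  = 2.706025 × 0.2419 / 0.003364
  = 194.5860

Round up to the nearest whole number: n = 195

195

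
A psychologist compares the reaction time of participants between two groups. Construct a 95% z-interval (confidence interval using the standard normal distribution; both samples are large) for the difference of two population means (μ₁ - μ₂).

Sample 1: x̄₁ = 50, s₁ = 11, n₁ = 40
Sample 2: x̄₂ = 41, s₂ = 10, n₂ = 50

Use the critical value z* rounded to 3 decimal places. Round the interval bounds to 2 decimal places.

Both samples are large (n₁ = 40 ≥ 30, n₂ = 50 ≥ 30), so a z-interval for the difference of means applies.

Point estimate: x̄₁ - x̄₂ = 50 - 41 = 9

Standard error: SE = √(s₁²/n₁ + s₂²/n₂)
= √(11²/40 + 10²/50)
= √(3.025000 + 2.000000)
= 2.241651

For 95% confidence, z* = 1.96 (from standard normal table)
Margin of error: E = z* × SE = 1.96 × 2.241651 = 4.3936

Z-interval: (x̄₁ - x̄₂) ± E = 9 ± 4.3936 = (4.6064, 13.3936)

Rounded to 2 decimal places:

(4.61, 13.39)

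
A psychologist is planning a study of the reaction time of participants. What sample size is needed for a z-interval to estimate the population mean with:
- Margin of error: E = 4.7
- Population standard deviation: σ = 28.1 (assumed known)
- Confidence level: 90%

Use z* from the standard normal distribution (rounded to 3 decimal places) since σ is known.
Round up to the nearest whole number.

Using z* since population σ is known (z-interval formula).

For 90% confidence, z* = 1.645 (from standard normal table)

Sample size formula for z-interval: n = (z*σ/E)²

n = (1.645 × 28.1 / 4.7)²
  = (9.835000)²
  = 96.7272

Round up to the nearest whole number: n = 97

97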